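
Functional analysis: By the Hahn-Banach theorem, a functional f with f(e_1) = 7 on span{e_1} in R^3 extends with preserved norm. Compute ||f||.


The norm of f is given by ||f|| = sup_{||x||=1} |f(x)|.
On span{e_1}, ||e_1|| = 1, so ||f|| = |f(e_1)| / ||e_1||
= |7| / 1 = 7.0000

7.0000


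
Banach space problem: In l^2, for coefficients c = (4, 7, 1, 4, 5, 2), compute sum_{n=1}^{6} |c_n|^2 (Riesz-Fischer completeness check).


sum |c_n|^2 = 4^2 + 7^2 + 1^2 + 4^2 + 5^2 + 2^2
= 16 + 49 + 1 + 16 + 25 + 4
= 111

111


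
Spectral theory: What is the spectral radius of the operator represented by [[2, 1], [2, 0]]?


For a 2x2 matrix, eigenvalues satisfy lambda^2 - (trace)*lambda + det = 0
trace = 2 + 0 = 2
det = 2*0 - 1*2 = -2
discriminant = 2^2 - 4*(-2) = 12
spectral radius = max |eigenvalue| = 2.7321

2.7321


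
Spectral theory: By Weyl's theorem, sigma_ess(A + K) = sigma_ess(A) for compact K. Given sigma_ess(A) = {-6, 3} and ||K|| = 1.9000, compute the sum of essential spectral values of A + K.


By Weyl's theorem, the essential spectrum is invariant under compact perturbations.
sigma_ess(A + K) = sigma_ess(A) = {-6, 3}
Sum = -6 + 3 = -3

-3


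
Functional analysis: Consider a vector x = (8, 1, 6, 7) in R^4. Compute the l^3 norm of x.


The l^3 norm = (sum |x_i|^3)^(1/3)
Sum of 3th powers = 512 + 1 + 216 + 343 = 1072
||x||_3 = (1072)^(1/3) = 10.2345

10.2345


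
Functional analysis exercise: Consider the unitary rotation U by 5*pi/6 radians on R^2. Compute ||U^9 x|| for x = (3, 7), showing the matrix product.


U is a rotation by theta = 5*pi/6
U^9 = rotation by 9*theta = 45*pi/6 = 9*pi/6 (mod 2*pi)
cos(9*pi/6) = 0.0000, sin(9*pi/6) = -1.0000
U^9 x = (0.0000 * 3 - -1.0000 * 7, -1.0000 * 3 + 0.0000 * 7)
= (7.0000, -3.0000)
||U^9 x|| = sqrt(7.0000^2 + (-3.0000)^2) = sqrt(58.0000) = 7.6158

7.6158


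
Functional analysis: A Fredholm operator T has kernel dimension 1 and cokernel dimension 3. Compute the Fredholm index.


The Fredholm index is defined as ind(T) = dim(ker T) - dim(coker T)
= 1 - 3
= -2

-2


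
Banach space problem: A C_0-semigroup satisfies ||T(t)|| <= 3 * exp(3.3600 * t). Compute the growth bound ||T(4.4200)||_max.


||T(4.4200)|| <= 3 * exp(3.3600 * 4.4200)
= 3 * exp(14.8512)
= 3 * 2.8170e+06
= 8.4511e+06

8.4511e+06


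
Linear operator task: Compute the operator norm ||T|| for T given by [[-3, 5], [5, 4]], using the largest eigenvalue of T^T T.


A^T A = [[34, 5], [5, 41]]
trace(A^T A) = 75, det(A^T A) = 1369
discriminant = 75^2 - 4*1369 = 149
Largest eigenvalue of A^T A = (trace + sqrt(disc))/2 = 43.6033
||T|| = sqrt(43.6033) = 6.6033

6.6033


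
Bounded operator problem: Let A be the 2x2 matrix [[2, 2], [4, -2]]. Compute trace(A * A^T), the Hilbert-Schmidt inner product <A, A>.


trace(A * A^T) = sum of squares of all entries
= 2^2 + 2^2 + 4^2 + (-2)^2
= 4 + 4 + 16 + 4
= 28

28


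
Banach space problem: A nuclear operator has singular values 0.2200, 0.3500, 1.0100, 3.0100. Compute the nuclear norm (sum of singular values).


The nuclear norm is the sum of all singular values.
||T||_1 = 0.2200 + 0.3500 + 1.0100 + 3.0100
= 4.5900

4.5900


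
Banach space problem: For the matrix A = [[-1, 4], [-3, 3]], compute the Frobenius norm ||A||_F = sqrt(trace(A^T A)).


||A||_F^2 = sum a_ij^2
= (-1)^2 + 4^2 + (-3)^2 + 3^2
= 1 + 16 + 9 + 9 = 35
||A||_F = sqrt(35) = 5.9161

5.9161


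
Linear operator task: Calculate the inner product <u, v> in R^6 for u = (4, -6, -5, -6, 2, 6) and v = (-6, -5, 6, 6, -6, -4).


Computing the standard inner product <u, v> = sum u_i * v_i
= 4*-6 + -6*-5 + -5*6 + -6*6 + 2*-6 + 6*-4
= -24 + 30 + -30 + -36 + -12 + -24
= -96

-96


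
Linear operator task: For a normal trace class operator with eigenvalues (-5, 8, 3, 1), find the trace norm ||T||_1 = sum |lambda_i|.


For a normal operator, singular values equal |eigenvalues|.
Trace norm = sum |lambda_i| = 5 + 8 + 3 + 1
= 17

17


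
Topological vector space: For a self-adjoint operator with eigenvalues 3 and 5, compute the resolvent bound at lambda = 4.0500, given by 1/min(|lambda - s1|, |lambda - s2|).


dist(4.0500, {3, 5}) = min(|4.0500 - 3|, |4.0500 - 5|)
= min(1.0500, 0.9500) = 0.9500
Resolvent bound = 1/0.9500 = 1.0526

1.0526


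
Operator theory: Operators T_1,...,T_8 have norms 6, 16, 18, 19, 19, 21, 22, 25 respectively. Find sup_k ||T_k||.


By the Uniform Boundedness Principle, the supremum of norms is finite.
sup_k ||T_k|| = max(6, 16, 18, 19, 19, 21, 22, 25) = 25

25


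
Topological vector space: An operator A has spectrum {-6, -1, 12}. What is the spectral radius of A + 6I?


Spectrum of A + 6I = {0, 5, 18}
Spectral radius = max |lambda| over the shifted spectrum
= max(0, 5, 18) = 18

18


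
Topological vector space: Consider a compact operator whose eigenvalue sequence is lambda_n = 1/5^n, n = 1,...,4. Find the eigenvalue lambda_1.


The eigenvalue formula gives lambda_1 = 1/5^1
= 1/5
= 0.2000

0.2000


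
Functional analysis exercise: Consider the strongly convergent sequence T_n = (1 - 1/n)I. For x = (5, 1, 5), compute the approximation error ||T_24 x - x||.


T_24 x - x = (1 - 1/24)x - x = -x/24
||x|| = sqrt(51) = 7.1414
||T_24 x - x|| = ||x||/24 = 7.1414/24 = 0.2976

0.2976


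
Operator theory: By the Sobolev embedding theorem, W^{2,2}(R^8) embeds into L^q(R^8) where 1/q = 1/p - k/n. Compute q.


Using the Sobolev embedding formula: 1/q = 1/p - k/n
1/q = 1/2 - 2/8 = 1/4
q = 1/(1/4) = 4

4.0000


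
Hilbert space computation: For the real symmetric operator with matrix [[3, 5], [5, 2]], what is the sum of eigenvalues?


For a self-adjoint (symmetric) matrix, the eigenvalues are real.
The sum of eigenvalues equals the trace of the matrix.
trace = 3 + 2 = 5

5


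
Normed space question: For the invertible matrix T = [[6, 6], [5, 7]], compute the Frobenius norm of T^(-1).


det(T) = 6*7 - 6*5 = 12
T^(-1) = (1/12) * [[7, -6], [-5, 6]] = [[0.5833, -0.5000], [-0.4167, 0.5000]]
||T^(-1)||_F^2 = 0.5833^2 + (-0.5000)^2 + (-0.4167)^2 + 0.5000^2 = 1.0139
||T^(-1)||_F = sqrt(1.0139) = 1.0069

1.0069


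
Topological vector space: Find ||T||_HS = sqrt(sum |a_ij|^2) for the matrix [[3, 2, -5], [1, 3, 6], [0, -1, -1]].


The Hilbert-Schmidt norm is sqrt(sum of squares of all entries).
Sum of squares = 3^2 + 2^2 + (-5)^2 + 1^2 + 3^2 + 6^2 + 0^2 + (-1)^2 + (-1)^2
= 9 + 4 + 25 + 1 + 9 + 36 + 0 + 1 + 1 = 86
||T||_HS = sqrt(86) = 9.2736

9.2736


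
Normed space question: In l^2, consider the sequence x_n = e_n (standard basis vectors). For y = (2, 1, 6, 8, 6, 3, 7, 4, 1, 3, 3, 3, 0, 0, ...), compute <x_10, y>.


x_10 = e_10 is the standard basis vector with 1 in position 10.
<x_10, y> = y_10 = 3
As n -> infinity, <x_n, y> -> 0, confirming weak convergence of (x_n) to 0.

3


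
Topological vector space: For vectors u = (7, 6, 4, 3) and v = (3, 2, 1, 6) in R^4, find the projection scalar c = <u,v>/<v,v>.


Computing <u,v> = 7*3 + 6*2 + 4*1 + 3*6 = 55
Computing <v,v> = 3^2 + 2^2 + 1^2 + 6^2 = 50
Projection coefficient = 55/50 = 1.1000

1.1000


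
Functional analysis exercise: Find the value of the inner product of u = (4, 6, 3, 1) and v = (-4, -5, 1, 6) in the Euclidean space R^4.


Computing the standard inner product <u, v> = sum u_i * v_i
= 4*-4 + 6*-5 + 3*1 + 1*6
= -16 + -30 + 3 + 6
= -37

-37


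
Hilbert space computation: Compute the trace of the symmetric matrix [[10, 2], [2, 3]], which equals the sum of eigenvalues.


For a self-adjoint (symmetric) matrix, the eigenvalues are real.
The sum of eigenvalues equals the trace of the matrix.
trace = 10 + 3 = 13

13


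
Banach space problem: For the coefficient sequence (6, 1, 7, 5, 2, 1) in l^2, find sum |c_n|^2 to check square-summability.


sum |c_n|^2 = 6^2 + 1^2 + 7^2 + 5^2 + 2^2 + 1^2
= 36 + 1 + 49 + 25 + 4 + 1
= 116

116


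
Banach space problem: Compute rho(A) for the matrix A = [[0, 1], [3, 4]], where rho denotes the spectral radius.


For a 2x2 matrix, eigenvalues satisfy lambda^2 - (trace)*lambda + det = 0
trace = 0 + 4 = 4
det = 0*4 - 1*3 = -3
discriminant = 4^2 - 4*(-3) = 28
spectral radius = max |eigenvalue| = 4.6458

4.6458


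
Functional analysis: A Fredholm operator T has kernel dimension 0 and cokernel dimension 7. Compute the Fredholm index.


The Fredholm index is defined as ind(T) = dim(ker T) - dim(coker T)
= 0 - 7
= -7

-7


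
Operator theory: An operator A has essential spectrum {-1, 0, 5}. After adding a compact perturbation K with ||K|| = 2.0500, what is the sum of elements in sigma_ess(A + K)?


By Weyl's theorem, the essential spectrum is invariant under compact perturbations.
sigma_ess(A + K) = sigma_ess(A) = {-1, 0, 5}
Sum = -1 + 0 + 5 = 4

4


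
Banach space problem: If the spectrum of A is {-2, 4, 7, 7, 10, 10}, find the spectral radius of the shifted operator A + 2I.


Spectrum of A + 2I = {0, 6, 9, 9, 12, 12}
Spectral radius = max |lambda| over the shifted spectrum
= max(0, 6, 9, 9, 12, 12) = 12

12


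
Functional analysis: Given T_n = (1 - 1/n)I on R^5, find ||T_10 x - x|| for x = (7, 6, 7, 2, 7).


T_10 x - x = (1 - 1/10)x - x = -x/10
||x|| = sqrt(187) = 13.6748
||T_10 x - x|| = ||x||/10 = 13.6748/10 = 1.3675

1.3675


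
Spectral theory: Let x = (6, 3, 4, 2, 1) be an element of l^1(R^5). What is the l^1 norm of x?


The l^1 norm equals the sum of absolute values of all components.
||x||_1 = 6 + 3 + 4 + 2 + 1
= 16

16.0000


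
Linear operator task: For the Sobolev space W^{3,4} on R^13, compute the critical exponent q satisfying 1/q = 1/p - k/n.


Using the Sobolev embedding formula: 1/q = 1/p - k/n
1/q = 1/4 - 3/13 = 1/52
q = 1/(1/52) = 52

52.0000


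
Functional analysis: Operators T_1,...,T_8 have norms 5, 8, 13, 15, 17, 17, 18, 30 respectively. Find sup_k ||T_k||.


By the Uniform Boundedness Principle, the supremum of norms is finite.
sup_k ||T_k|| = max(5, 8, 13, 15, 17, 17, 18, 30) = 30

30


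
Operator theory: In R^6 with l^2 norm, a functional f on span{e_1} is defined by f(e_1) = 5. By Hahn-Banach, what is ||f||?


The norm of f is given by ||f|| = sup_{||x||=1} |f(x)|.
On span{e_1}, ||e_1|| = 1, so ||f|| = |f(e_1)| / ||e_1||
= |5| / 1 = 5.0000

5.0000


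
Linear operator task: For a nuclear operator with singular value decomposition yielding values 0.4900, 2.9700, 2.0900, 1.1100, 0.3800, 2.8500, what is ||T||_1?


The nuclear norm is the sum of all singular values.
||T||_1 = 0.4900 + 2.9700 + 2.0900 + 1.1100 + 0.3800 + 2.8500
= 9.8900

9.8900


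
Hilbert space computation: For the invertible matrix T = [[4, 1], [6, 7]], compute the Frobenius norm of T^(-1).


det(T) = 4*7 - 1*6 = 22
T^(-1) = (1/22) * [[7, -1], [-6, 4]] = [[0.3182, -0.0455], [-0.2727, 0.1818]]
||T^(-1)||_F^2 = 0.3182^2 + (-0.0455)^2 + (-0.2727)^2 + 0.1818^2 = 0.2107
||T^(-1)||_F = sqrt(0.2107) = 0.4591

0.4591


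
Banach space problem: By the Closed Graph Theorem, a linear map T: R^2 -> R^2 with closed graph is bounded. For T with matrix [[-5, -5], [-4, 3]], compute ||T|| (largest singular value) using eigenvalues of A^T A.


A^T A = [[41, 13], [13, 34]]
trace(A^T A) = 75, det(A^T A) = 1225
discriminant = 75^2 - 4*1225 = 725
Largest eigenvalue of A^T A = (trace + sqrt(disc))/2 = 50.9629
||T|| = sqrt(50.9629) = 7.1388

7.1388


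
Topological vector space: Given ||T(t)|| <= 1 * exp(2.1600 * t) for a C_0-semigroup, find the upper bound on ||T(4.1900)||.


||T(4.1900)|| <= 1 * exp(2.1600 * 4.1900)
= 1 * exp(9.0504)
= 1 * 8521.9460
= 8521.9460

8521.9460


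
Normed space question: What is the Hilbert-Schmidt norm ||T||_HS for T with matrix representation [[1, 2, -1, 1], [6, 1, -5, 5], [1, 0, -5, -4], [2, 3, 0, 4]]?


The Hilbert-Schmidt norm is sqrt(sum of squares of all entries).
Sum of squares = 1^2 + 2^2 + (-1)^2 + 1^2 + 6^2 + 1^2 + (-5)^2 + 5^2 + 1^2 + 0^2 + (-5)^2 + (-4)^2 + 2^2 + 3^2 + 0^2 + 4^2
= 1 + 4 + 1 + 1 + 36 + 1 + 25 + 25 + 1 + 0 + 25 + 16 + 4 + 9 + 0 + 16 = 165
||T||_HS = sqrt(165) = 12.8452

12.8452


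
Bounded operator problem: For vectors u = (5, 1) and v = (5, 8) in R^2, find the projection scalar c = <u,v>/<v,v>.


Computing <u,v> = 5*5 + 1*8 = 33
Computing <v,v> = 5^2 + 8^2 = 89
Projection coefficient = 33/89 = 0.3708

0.3708


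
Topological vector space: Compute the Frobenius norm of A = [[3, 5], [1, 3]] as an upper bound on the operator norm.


||A||_F^2 = sum a_ij^2
= 3^2 + 5^2 + 1^2 + 3^2
= 9 + 25 + 1 + 9 = 44
||A||_F = sqrt(44) = 6.6332

6.6332


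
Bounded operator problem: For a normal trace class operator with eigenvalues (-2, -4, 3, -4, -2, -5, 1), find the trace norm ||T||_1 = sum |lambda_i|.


For a normal operator, singular values equal |eigenvalues|.
Trace norm = sum |lambda_i| = 2 + 4 + 3 + 4 + 2 + 5 + 1
= 21

21


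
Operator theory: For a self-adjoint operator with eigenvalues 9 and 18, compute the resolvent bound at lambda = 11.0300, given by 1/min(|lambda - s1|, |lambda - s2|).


dist(11.0300, {9, 18}) = min(|11.0300 - 9|, |11.0300 - 18|)
= min(2.0300, 6.9700) = 2.0300
Resolvent bound = 1/2.0300 = 0.4926

0.4926


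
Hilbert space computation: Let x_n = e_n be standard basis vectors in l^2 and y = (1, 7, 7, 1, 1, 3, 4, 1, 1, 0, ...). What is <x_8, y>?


x_8 = e_8 is the standard basis vector with 1 in position 8.
<x_8, y> = y_8 = 1
As n -> infinity, <x_n, y> -> 0, confirming weak convergence of (x_n) to 0.

1


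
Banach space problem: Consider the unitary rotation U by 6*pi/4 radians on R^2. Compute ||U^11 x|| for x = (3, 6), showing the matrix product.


U is a rotation by theta = 6*pi/4
U^11 = rotation by 11*theta = 66*pi/4 = 2*pi/4 (mod 2*pi)
cos(2*pi/4) = 0.0000, sin(2*pi/4) = 1.0000
U^11 x = (0.0000 * 3 - 1.0000 * 6, 1.0000 * 3 + 0.0000 * 6)
= (-6.0000, 3.0000)
||U^11 x|| = sqrt((-6.0000)^2 + 3.0000^2) = sqrt(45.0000) = 6.7082

6.7082


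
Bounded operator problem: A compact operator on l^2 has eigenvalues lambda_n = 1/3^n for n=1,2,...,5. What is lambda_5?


The eigenvalue formula gives lambda_5 = 1/3^5
= 1/243
= 0.0041

0.0041


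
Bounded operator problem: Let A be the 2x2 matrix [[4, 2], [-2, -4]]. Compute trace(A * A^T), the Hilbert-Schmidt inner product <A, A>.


trace(A * A^T) = sum of squares of all entries
= 4^2 + 2^2 + (-2)^2 + (-4)^2
= 16 + 4 + 4 + 16
= 40

40


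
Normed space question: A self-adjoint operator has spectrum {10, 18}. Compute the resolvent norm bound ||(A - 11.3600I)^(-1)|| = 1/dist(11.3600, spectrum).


dist(11.3600, {10, 18}) = min(|11.3600 - 10|, |11.3600 - 18|)
= min(1.3600, 6.6400) = 1.3600
Resolvent bound = 1/1.3600 = 0.7353

0.7353


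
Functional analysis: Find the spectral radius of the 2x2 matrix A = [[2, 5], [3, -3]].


For a 2x2 matrix, eigenvalues satisfy lambda^2 - (trace)*lambda + det = 0
trace = 2 + -3 = -1
det = 2*-3 - 5*3 = -21
discriminant = (-1)^2 - 4*(-21) = 85
spectral radius = max |eigenvalue| = 5.1098

5.1098


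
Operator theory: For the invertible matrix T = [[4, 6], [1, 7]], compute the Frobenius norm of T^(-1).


det(T) = 4*7 - 6*1 = 22
T^(-1) = (1/22) * [[7, -6], [-1, 4]] = [[0.3182, -0.2727], [-0.0455, 0.1818]]
||T^(-1)||_F^2 = 0.3182^2 + (-0.2727)^2 + (-0.0455)^2 + 0.1818^2 = 0.2107
||T^(-1)||_F = sqrt(0.2107) = 0.4591

0.4591


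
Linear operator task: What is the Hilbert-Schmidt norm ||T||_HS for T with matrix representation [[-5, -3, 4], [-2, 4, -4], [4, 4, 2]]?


The Hilbert-Schmidt norm is sqrt(sum of squares of all entries).
Sum of squares = (-5)^2 + (-3)^2 + 4^2 + (-2)^2 + 4^2 + (-4)^2 + 4^2 + 4^2 + 2^2
= 25 + 9 + 16 + 4 + 16 + 16 + 16 + 16 + 4 = 122
||T||_HS = sqrt(122) = 11.0454

11.0454


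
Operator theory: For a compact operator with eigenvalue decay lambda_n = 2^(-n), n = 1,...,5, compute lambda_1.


The eigenvalue formula gives lambda_1 = 1/2^1
= 1/2
= 0.5000

0.5000


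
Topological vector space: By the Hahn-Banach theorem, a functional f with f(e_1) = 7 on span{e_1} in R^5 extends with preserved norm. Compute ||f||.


The norm of f is given by ||f|| = sup_{||x||=1} |f(x)|.
On span{e_1}, ||e_1|| = 1, so ||f|| = |f(e_1)| / ||e_1||
= |7| / 1 = 7.0000

7.0000


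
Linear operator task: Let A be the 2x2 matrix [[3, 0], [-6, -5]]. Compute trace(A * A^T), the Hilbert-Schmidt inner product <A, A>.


trace(A * A^T) = sum of squares of all entries
= 3^2 + 0^2 + (-6)^2 + (-5)^2
= 9 + 0 + 36 + 25
= 70

70


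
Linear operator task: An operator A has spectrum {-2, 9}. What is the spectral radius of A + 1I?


Spectrum of A + 1I = {-1, 10}
Spectral radius = max |lambda| over the shifted spectrum
= max(1, 10) = 10

10


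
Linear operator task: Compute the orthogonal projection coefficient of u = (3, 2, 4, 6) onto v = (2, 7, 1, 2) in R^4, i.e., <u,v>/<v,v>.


Computing <u,v> = 3*2 + 2*7 + 4*1 + 6*2 = 36
Computing <v,v> = 2^2 + 7^2 + 1^2 + 2^2 = 58
Projection coefficient = 36/58 = 0.6207

0.6207


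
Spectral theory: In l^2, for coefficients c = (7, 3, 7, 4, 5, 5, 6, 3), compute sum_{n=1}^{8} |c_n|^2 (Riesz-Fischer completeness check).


sum |c_n|^2 = 7^2 + 3^2 + 7^2 + 4^2 + 5^2 + 5^2 + 6^2 + 3^2
= 49 + 9 + 49 + 16 + 25 + 25 + 36 + 9
= 218

218


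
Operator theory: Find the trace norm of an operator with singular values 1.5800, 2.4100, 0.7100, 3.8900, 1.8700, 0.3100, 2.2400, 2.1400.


The nuclear norm is the sum of all singular values.
||T||_1 = 1.5800 + 2.4100 + 0.7100 + 3.8900 + 1.8700 + 0.3100 + 2.2400 + 2.1400
= 15.1500

15.1500


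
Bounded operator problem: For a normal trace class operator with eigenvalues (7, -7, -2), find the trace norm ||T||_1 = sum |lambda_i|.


For a normal operator, singular values equal |eigenvalues|.
Trace norm = sum |lambda_i| = 7 + 7 + 2
= 16

16


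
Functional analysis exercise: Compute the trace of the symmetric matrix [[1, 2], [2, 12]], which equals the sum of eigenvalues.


For a self-adjoint (symmetric) matrix, the eigenvalues are real.
The sum of eigenvalues equals the trace of the matrix.
trace = 1 + 12 = 13

13


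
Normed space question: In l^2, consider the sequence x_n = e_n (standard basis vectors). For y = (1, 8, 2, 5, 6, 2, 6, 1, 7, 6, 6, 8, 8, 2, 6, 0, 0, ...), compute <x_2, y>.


x_2 = e_2 is the standard basis vector with 1 in position 2.
<x_2, y> = y_2 = 8
As n -> infinity, <x_n, y> -> 0, confirming weak convergence of (x_n) to 0.

8


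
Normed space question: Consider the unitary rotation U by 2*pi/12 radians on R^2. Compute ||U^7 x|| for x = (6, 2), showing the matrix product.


U is a rotation by theta = 2*pi/12
U^7 = rotation by 7*theta = 14*pi/12
cos(14*pi/12) = -0.8660, sin(14*pi/12) = -0.5000
U^7 x = (-0.8660 * 6 - -0.5000 * 2, -0.5000 * 6 + -0.8660 * 2)
= (-4.1962, -4.7321)
||U^7 x|| = sqrt((-4.1962)^2 + (-4.7321)^2) = sqrt(40.0000) = 6.3246

6.3246


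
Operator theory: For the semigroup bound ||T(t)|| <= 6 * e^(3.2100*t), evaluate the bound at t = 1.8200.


||T(1.8200)|| <= 6 * exp(3.2100 * 1.8200)
= 6 * exp(5.8422)
= 6 * 344.5365
= 2067.2189

2067.2189


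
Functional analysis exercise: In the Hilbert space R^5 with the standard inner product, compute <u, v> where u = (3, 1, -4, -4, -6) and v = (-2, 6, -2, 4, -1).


Computing the standard inner product <u, v> = sum u_i * v_i
= 3*-2 + 1*6 + -4*-2 + -4*4 + -6*-1
= -6 + 6 + 8 + -16 + 6
= -2

-2


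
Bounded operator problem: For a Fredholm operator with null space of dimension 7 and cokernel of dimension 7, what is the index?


The Fredholm index is defined as ind(T) = dim(ker T) - dim(coker T)
= 7 - 7
= 0

0


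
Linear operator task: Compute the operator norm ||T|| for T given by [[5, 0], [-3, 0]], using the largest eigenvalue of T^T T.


A^T A = [[34, 0], [0, 0]]
trace(A^T A) = 34, det(A^T A) = 0
discriminant = 34^2 - 4*0 = 1156
Largest eigenvalue of A^T A = (trace + sqrt(disc))/2 = 34.0000
||T|| = sqrt(34.0000) = 5.8310

5.8310


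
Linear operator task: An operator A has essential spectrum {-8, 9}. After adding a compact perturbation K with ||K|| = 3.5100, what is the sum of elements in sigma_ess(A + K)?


By Weyl's theorem, the essential spectrum is invariant under compact perturbations.
sigma_ess(A + K) = sigma_ess(A) = {-8, 9}
Sum = -8 + 9 = 1

1


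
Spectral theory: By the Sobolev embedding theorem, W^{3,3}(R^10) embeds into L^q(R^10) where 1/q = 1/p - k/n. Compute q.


Using the Sobolev embedding formula: 1/q = 1/p - k/n
1/q = 1/3 - 3/10 = 1/30
q = 1/(1/30) = 30

30.0000


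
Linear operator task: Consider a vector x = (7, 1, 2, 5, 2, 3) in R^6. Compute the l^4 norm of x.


The l^4 norm = (sum |x_i|^4)^(1/4)
Sum of 4th powers = 2401 + 1 + 16 + 625 + 16 + 81 = 3140
||x||_4 = (3140)^(1/4) = 7.4857

7.4857


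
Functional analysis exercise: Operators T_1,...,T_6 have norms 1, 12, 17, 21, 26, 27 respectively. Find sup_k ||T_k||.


By the Uniform Boundedness Principle, the supremum of norms is finite.
sup_k ||T_k|| = max(1, 12, 17, 21, 26, 27) = 27

27


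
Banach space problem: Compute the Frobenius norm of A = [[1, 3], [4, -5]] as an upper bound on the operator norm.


||A||_F^2 = sum a_ij^2
= 1^2 + 3^2 + 4^2 + (-5)^2
= 1 + 9 + 16 + 25 = 51
||A||_F = sqrt(51) = 7.1414

7.1414


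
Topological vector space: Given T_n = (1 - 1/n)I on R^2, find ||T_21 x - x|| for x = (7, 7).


T_21 x - x = (1 - 1/21)x - x = -x/21
||x|| = sqrt(98) = 9.8995
||T_21 x - x|| = ||x||/21 = 9.8995/21 = 0.4714

0.4714


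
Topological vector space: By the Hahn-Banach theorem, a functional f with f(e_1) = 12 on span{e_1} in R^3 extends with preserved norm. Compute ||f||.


The norm of f is given by ||f|| = sup_{||x||=1} |f(x)|.
On span{e_1}, ||e_1|| = 1, so ||f|| = |f(e_1)| / ||e_1||
= |12| / 1 = 12.0000

12.0000


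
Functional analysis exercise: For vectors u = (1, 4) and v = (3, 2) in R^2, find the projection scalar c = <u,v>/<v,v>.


Computing <u,v> = 1*3 + 4*2 = 11
Computing <v,v> = 3^2 + 2^2 = 13
Projection coefficient = 11/13 = 0.8462

0.8462


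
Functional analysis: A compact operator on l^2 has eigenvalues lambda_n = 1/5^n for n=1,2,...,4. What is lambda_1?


The eigenvalue formula gives lambda_1 = 1/5^1
= 1/5
= 0.2000

0.2000


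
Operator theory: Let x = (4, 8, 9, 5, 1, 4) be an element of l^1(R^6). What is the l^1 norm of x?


The l^1 norm equals the sum of absolute values of all components.
||x||_1 = 4 + 8 + 9 + 5 + 1 + 4
= 31

31.0000


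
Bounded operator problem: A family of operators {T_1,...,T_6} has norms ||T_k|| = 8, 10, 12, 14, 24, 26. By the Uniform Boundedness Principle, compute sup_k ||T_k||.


By the Uniform Boundedness Principle, the supremum of norms is finite.
sup_k ||T_k|| = max(8, 10, 12, 14, 24, 26) = 26

26


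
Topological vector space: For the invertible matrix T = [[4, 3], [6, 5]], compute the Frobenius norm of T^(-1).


det(T) = 4*5 - 3*6 = 2
T^(-1) = (1/2) * [[5, -3], [-6, 4]] = [[2.5000, -1.5000], [-3.0000, 2.0000]]
||T^(-1)||_F^2 = 2.5000^2 + (-1.5000)^2 + (-3.0000)^2 + 2.0000^2 = 21.5000
||T^(-1)||_F = sqrt(21.5000) = 4.6368

4.6368


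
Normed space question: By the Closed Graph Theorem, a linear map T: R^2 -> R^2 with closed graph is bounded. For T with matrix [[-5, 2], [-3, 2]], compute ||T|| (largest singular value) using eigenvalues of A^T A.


A^T A = [[34, -16], [-16, 8]]
trace(A^T A) = 42, det(A^T A) = 16
discriminant = 42^2 - 4*16 = 1700
Largest eigenvalue of A^T A = (trace + sqrt(disc))/2 = 41.6155
||T|| = sqrt(41.6155) = 6.4510

6.4510


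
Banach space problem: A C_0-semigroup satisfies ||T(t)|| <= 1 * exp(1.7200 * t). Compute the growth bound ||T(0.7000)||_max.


||T(0.7000)|| <= 1 * exp(1.7200 * 0.7000)
= 1 * exp(1.2040)
= 1 * 3.3334
= 3.3334

3.3334


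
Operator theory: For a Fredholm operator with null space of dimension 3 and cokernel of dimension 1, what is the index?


The Fredholm index is defined as ind(T) = dim(ker T) - dim(coker T)
= 3 - 1
= 2

2


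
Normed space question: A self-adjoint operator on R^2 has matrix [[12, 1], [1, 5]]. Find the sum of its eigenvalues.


For a self-adjoint (symmetric) matrix, the eigenvalues are real.
The sum of eigenvalues equals the trace of the matrix.
trace = 12 + 5 = 17

17


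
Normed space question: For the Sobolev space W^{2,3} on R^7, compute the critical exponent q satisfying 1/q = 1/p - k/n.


Using the Sobolev embedding formula: 1/q = 1/p - k/n
1/q = 1/3 - 2/7 = 1/21
q = 1/(1/21) = 21

21.0000


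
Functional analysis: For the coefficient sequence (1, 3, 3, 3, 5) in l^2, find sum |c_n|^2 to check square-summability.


sum |c_n|^2 = 1^2 + 3^2 + 3^2 + 3^2 + 5^2
= 1 + 9 + 9 + 9 + 25
= 53

53


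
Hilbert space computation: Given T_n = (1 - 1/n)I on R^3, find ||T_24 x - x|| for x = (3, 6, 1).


T_24 x - x = (1 - 1/24)x - x = -x/24
||x|| = sqrt(46) = 6.7823
||T_24 x - x|| = ||x||/24 = 6.7823/24 = 0.2826

0.2826


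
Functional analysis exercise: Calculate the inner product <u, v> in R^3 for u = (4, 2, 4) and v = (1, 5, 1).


Computing the standard inner product <u, v> = sum u_i * v_i
= 4*1 + 2*5 + 4*1
= 4 + 10 + 4
= 18

18


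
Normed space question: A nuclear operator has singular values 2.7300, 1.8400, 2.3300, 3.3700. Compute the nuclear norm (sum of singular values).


The nuclear norm is the sum of all singular values.
||T||_1 = 2.7300 + 1.8400 + 2.3300 + 3.3700
= 10.2700

10.2700


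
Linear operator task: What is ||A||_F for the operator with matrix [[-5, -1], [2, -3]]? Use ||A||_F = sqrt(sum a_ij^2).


||A||_F^2 = sum a_ij^2
= (-5)^2 + (-1)^2 + 2^2 + (-3)^2
= 25 + 1 + 4 + 9 = 39
||A||_F = sqrt(39) = 6.2450

6.2450


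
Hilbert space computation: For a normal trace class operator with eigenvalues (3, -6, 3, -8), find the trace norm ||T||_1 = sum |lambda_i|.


For a normal operator, singular values equal |eigenvalues|.
Trace norm = sum |lambda_i| = 3 + 6 + 3 + 8
= 20

20


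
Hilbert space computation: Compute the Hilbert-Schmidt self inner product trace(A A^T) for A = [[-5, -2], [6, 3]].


trace(A * A^T) = sum of squares of all entries
= (-5)^2 + (-2)^2 + 6^2 + 3^2
= 25 + 4 + 36 + 9
= 74

74


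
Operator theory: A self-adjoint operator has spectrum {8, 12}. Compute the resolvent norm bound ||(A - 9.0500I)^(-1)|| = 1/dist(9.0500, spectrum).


dist(9.0500, {8, 12}) = min(|9.0500 - 8|, |9.0500 - 12|)
= min(1.0500, 2.9500) = 1.0500
Resolvent bound = 1/1.0500 = 0.9524

0.9524


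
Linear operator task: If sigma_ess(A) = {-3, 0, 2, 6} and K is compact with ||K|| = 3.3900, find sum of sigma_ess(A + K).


By Weyl's theorem, the essential spectrum is invariant under compact perturbations.
sigma_ess(A + K) = sigma_ess(A) = {-3, 0, 2, 6}
Sum = -3 + 0 + 2 + 6 = 5

5


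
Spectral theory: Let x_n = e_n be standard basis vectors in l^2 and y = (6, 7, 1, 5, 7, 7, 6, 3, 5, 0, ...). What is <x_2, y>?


x_2 = e_2 is the standard basis vector with 1 in position 2.
<x_2, y> = y_2 = 7
As n -> infinity, <x_n, y> -> 0, confirming weak convergence of (x_n) to 0.

7


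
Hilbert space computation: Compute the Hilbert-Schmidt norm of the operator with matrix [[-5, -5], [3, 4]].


The Hilbert-Schmidt norm is sqrt(sum of squares of all entries).
Sum of squares = (-5)^2 + (-5)^2 + 3^2 + 4^2
= 25 + 25 + 9 + 16 = 75
||T||_HS = sqrt(75) = 8.6603

8.6603


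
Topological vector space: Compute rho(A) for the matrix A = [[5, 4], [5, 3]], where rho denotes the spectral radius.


For a 2x2 matrix, eigenvalues satisfy lambda^2 - (trace)*lambda + det = 0
trace = 5 + 3 = 8
det = 5*3 - 4*5 = -5
discriminant = 8^2 - 4*(-5) = 84
spectral radius = max |eigenvalue| = 8.5826

8.5826


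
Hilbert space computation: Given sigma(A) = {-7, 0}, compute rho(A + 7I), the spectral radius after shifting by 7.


Spectrum of A + 7I = {0, 7}
Spectral radius = max |lambda| over the shifted spectrum
= max(0, 7) = 7

7


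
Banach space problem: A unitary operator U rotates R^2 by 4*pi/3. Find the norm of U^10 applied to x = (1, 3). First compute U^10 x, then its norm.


U is a rotation by theta = 4*pi/3
U^10 = rotation by 10*theta = 40*pi/3 = 4*pi/3 (mod 2*pi)
cos(4*pi/3) = -0.5000, sin(4*pi/3) = -0.8660
U^10 x = (-0.5000 * 1 - -0.8660 * 3, -0.8660 * 1 + -0.5000 * 3)
= (2.0981, -2.3660)
||U^10 x|| = sqrt(2.0981^2 + (-2.3660)^2) = sqrt(10.0000) = 3.1623

3.1623


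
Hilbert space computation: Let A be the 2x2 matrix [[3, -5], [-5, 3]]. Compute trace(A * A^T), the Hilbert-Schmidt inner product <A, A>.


trace(A * A^T) = sum of squares of all entries
= 3^2 + (-5)^2 + (-5)^2 + 3^2
= 9 + 25 + 25 + 9
= 68

68


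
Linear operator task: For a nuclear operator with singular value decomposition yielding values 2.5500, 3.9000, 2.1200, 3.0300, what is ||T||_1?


The nuclear norm is the sum of all singular values.
||T||_1 = 2.5500 + 3.9000 + 2.1200 + 3.0300
= 11.6000

11.6000


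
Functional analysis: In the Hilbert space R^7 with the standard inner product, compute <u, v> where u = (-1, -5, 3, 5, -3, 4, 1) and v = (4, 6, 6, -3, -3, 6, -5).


Computing the standard inner product <u, v> = sum u_i * v_i
= -1*4 + -5*6 + 3*6 + 5*-3 + -3*-3 + 4*6 + 1*-5
= -4 + -30 + 18 + -15 + 9 + 24 + -5
= -3

-3


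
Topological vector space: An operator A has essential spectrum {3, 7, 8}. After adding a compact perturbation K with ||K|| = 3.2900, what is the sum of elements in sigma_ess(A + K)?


By Weyl's theorem, the essential spectrum is invariant under compact perturbations.
sigma_ess(A + K) = sigma_ess(A) = {3, 7, 8}
Sum = 3 + 7 + 8 = 18

18


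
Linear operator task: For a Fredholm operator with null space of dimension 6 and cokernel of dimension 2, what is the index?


The Fredholm index is defined as ind(T) = dim(ker T) - dim(coker T)
= 6 - 2
= 4

4


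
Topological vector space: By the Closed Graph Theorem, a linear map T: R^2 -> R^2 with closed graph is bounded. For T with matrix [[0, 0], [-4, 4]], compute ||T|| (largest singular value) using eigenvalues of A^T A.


A^T A = [[16, -16], [-16, 16]]
trace(A^T A) = 32, det(A^T A) = 0
discriminant = 32^2 - 4*0 = 1024
Largest eigenvalue of A^T A = (trace + sqrt(disc))/2 = 32.0000
||T|| = sqrt(32.0000) = 5.6569

5.6569


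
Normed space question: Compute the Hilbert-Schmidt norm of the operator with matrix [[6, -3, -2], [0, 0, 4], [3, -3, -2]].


The Hilbert-Schmidt norm is sqrt(sum of squares of all entries).
Sum of squares = 6^2 + (-3)^2 + (-2)^2 + 0^2 + 0^2 + 4^2 + 3^2 + (-3)^2 + (-2)^2
= 36 + 9 + 4 + 0 + 0 + 16 + 9 + 9 + 4 = 87
||T||_HS = sqrt(87) = 9.3274

9.3274


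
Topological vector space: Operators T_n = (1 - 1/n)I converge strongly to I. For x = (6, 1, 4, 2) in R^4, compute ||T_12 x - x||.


T_12 x - x = (1 - 1/12)x - x = -x/12
||x|| = sqrt(57) = 7.5498
||T_12 x - x|| = ||x||/12 = 7.5498/12 = 0.6292

0.6292


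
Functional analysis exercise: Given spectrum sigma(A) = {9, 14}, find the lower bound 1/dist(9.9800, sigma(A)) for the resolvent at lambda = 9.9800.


dist(9.9800, {9, 14}) = min(|9.9800 - 9|, |9.9800 - 14|)
= min(0.9800, 4.0200) = 0.9800
Resolvent bound = 1/0.9800 = 1.0204

1.0204


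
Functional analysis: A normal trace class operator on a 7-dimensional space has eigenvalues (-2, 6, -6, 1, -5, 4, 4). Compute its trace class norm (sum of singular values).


For a normal operator, singular values equal |eigenvalues|.
Trace norm = sum |lambda_i| = 2 + 6 + 6 + 1 + 5 + 4 + 4
= 28

28


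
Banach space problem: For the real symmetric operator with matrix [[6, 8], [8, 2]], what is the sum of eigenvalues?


For a self-adjoint (symmetric) matrix, the eigenvalues are real.
The sum of eigenvalues equals the trace of the matrix.
trace = 6 + 2 = 8

8


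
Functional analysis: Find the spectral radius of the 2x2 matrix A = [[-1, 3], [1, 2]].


For a 2x2 matrix, eigenvalues satisfy lambda^2 - (trace)*lambda + det = 0
trace = -1 + 2 = 1
det = -1*2 - 3*1 = -5
discriminant = 1^2 - 4*(-5) = 21
spectral radius = max |eigenvalue| = 2.7913

2.7913


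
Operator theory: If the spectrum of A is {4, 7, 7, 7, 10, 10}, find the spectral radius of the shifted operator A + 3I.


Spectrum of A + 3I = {7, 10, 10, 10, 13, 13}
Spectral radius = max |lambda| over the shifted spectrum
= max(7, 10, 10, 10, 13, 13) = 13

13


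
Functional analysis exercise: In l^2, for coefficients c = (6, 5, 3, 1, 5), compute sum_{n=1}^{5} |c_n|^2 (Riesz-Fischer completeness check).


sum |c_n|^2 = 6^2 + 5^2 + 3^2 + 1^2 + 5^2
= 36 + 25 + 9 + 1 + 25
= 96

96


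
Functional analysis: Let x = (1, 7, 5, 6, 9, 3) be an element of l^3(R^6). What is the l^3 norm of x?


The l^3 norm = (sum |x_i|^3)^(1/3)
Sum of 3th powers = 1 + 343 + 125 + 216 + 729 + 27 = 1441
||x||_3 = (1441)^(1/3) = 11.2950

11.2950


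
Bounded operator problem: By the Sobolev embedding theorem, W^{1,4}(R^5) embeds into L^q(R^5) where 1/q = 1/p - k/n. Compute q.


Using the Sobolev embedding formula: 1/q = 1/p - k/n
1/q = 1/4 - 1/5 = 1/20
q = 1/(1/20) = 20

20.0000


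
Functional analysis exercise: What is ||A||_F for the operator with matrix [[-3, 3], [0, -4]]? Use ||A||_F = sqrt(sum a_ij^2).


||A||_F^2 = sum a_ij^2
= (-3)^2 + 3^2 + 0^2 + (-4)^2
= 9 + 9 + 0 + 16 = 34
||A||_F = sqrt(34) = 5.8310

5.8310


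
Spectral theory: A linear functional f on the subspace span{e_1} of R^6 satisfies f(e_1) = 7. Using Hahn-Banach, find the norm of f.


The norm of f is given by ||f|| = sup_{||x||=1} |f(x)|.
On span{e_1}, ||e_1|| = 1, so ||f|| = |f(e_1)| / ||e_1||
= |7| / 1 = 7.0000

7.0000


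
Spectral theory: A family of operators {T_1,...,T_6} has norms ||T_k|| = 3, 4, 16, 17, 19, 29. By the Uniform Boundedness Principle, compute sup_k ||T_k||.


By the Uniform Boundedness Principle, the supremum of norms is finite.
sup_k ||T_k|| = max(3, 4, 16, 17, 19, 29) = 29

29


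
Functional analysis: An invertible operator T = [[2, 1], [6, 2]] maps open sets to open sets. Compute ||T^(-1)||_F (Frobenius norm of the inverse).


det(T) = 2*2 - 1*6 = -2
T^(-1) = (1/-2) * [[2, -1], [-6, 2]] = [[-1.0000, 0.5000], [3.0000, -1.0000]]
||T^(-1)||_F^2 = (-1.0000)^2 + 0.5000^2 + 3.0000^2 + (-1.0000)^2 = 11.2500
||T^(-1)||_F = sqrt(11.2500) = 3.3541

3.3541


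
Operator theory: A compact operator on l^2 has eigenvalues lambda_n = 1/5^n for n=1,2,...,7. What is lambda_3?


The eigenvalue formula gives lambda_3 = 1/5^3
= 1/125
= 0.0080

0.0080


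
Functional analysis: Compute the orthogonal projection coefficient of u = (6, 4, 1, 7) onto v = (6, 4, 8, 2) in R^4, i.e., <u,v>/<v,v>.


Computing <u,v> = 6*6 + 4*4 + 1*8 + 7*2 = 74
Computing <v,v> = 6^2 + 4^2 + 8^2 + 2^2 = 120
Projection coefficient = 74/120 = 0.6167

0.6167


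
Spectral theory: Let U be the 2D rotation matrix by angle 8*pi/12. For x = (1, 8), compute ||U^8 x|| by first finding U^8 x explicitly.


U is a rotation by theta = 8*pi/12
U^8 = rotation by 8*theta = 64*pi/12 = 16*pi/12 (mod 2*pi)
cos(16*pi/12) = -0.5000, sin(16*pi/12) = -0.8660
U^8 x = (-0.5000 * 1 - -0.8660 * 8, -0.8660 * 1 + -0.5000 * 8)
= (6.4282, -4.8660)
||U^8 x|| = sqrt(6.4282^2 + (-4.8660)^2) = sqrt(65.0000) = 8.0623

8.0623


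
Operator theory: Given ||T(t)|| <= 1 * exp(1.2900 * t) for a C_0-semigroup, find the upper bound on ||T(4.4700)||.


||T(4.4700)|| <= 1 * exp(1.2900 * 4.4700)
= 1 * exp(5.7663)
= 1 * 319.3539
= 319.3539

319.3539


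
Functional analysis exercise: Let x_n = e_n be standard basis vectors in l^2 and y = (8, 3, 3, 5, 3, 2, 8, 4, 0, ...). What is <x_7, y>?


x_7 = e_7 is the standard basis vector with 1 in position 7.
<x_7, y> = y_7 = 8
As n -> infinity, <x_n, y> -> 0, confirming weak convergence of (x_n) to 0.

8


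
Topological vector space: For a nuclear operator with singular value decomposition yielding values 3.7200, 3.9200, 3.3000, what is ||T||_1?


The nuclear norm is the sum of all singular values.
||T||_1 = 3.7200 + 3.9200 + 3.3000
= 10.9400

10.9400


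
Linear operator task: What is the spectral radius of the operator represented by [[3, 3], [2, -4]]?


For a 2x2 matrix, eigenvalues satisfy lambda^2 - (trace)*lambda + det = 0
trace = 3 + -4 = -1
det = 3*-4 - 3*2 = -18
discriminant = (-1)^2 - 4*(-18) = 73
spectral radius = max |eigenvalue| = 4.7720

4.7720


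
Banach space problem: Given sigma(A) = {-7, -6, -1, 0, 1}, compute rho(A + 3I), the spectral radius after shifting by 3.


Spectrum of A + 3I = {-4, -3, 2, 3, 4}
Spectral radius = max |lambda| over the shifted spectrum
= max(4, 3, 2, 3, 4) = 4

4


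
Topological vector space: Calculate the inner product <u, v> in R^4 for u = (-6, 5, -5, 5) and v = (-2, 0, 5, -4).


Computing the standard inner product <u, v> = sum u_i * v_i
= -6*-2 + 5*0 + -5*5 + 5*-4
= 12 + 0 + -25 + -20
= -33

-33


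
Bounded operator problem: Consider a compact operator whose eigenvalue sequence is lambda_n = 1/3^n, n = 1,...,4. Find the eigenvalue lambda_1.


The eigenvalue formula gives lambda_1 = 1/3^1
= 1/3
= 0.3333

0.3333


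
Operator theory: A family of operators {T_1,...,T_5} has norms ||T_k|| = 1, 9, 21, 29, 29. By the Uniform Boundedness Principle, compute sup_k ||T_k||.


By the Uniform Boundedness Principle, the supremum of norms is finite.
sup_k ||T_k|| = max(1, 9, 21, 29, 29) = 29

29


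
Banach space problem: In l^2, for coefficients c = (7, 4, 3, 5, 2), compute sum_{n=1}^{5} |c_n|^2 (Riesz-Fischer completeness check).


sum |c_n|^2 = 7^2 + 4^2 + 3^2 + 5^2 + 2^2
= 49 + 16 + 9 + 25 + 4
= 103

103


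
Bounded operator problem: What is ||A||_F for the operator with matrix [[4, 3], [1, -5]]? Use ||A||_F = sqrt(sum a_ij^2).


||A||_F^2 = sum a_ij^2
= 4^2 + 3^2 + 1^2 + (-5)^2
= 16 + 9 + 1 + 25 = 51
||A||_F = sqrt(51) = 7.1414

7.1414


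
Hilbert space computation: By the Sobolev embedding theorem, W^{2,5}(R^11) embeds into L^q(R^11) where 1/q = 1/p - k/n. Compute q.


Using the Sobolev embedding formula: 1/q = 1/p - k/n
1/q = 1/5 - 2/11 = 1/55
q = 1/(1/55) = 55

55.0000


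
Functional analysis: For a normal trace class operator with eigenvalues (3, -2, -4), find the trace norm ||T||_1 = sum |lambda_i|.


For a normal operator, singular values equal |eigenvalues|.
Trace norm = sum |lambda_i| = 3 + 2 + 4
= 9

9


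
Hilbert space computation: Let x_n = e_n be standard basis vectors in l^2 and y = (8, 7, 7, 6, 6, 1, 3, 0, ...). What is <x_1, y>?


x_1 = e_1 is the standard basis vector with 1 in position 1.
<x_1, y> = y_1 = 8
As n -> infinity, <x_n, y> -> 0, confirming weak convergence of (x_n) to 0.

8


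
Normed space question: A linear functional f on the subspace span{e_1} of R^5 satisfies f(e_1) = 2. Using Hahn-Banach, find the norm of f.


The norm of f is given by ||f|| = sup_{||x||=1} |f(x)|.
On span{e_1}, ||e_1|| = 1, so ||f|| = |f(e_1)| / ||e_1||
= |2| / 1 = 2.0000

2.0000


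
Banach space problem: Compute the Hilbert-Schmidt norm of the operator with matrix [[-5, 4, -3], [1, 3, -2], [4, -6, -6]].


The Hilbert-Schmidt norm is sqrt(sum of squares of all entries).
Sum of squares = (-5)^2 + 4^2 + (-3)^2 + 1^2 + 3^2 + (-2)^2 + 4^2 + (-6)^2 + (-6)^2
= 25 + 16 + 9 + 1 + 9 + 4 + 16 + 36 + 36 = 152
||T||_HS = sqrt(152) = 12.3288

12.3288


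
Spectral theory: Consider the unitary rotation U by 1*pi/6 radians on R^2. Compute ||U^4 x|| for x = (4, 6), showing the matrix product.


U is a rotation by theta = 1*pi/6
U^4 = rotation by 4*theta = 4*pi/6
cos(4*pi/6) = -0.5000, sin(4*pi/6) = 0.8660
U^4 x = (-0.5000 * 4 - 0.8660 * 6, 0.8660 * 4 + -0.5000 * 6)
= (-7.1962, 0.4641)
||U^4 x|| = sqrt((-7.1962)^2 + 0.4641^2) = sqrt(52.0000) = 7.2111

7.2111


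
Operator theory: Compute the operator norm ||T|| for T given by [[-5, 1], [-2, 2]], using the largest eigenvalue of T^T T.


A^T A = [[29, -9], [-9, 5]]
trace(A^T A) = 34, det(A^T A) = 64
discriminant = 34^2 - 4*64 = 900
Largest eigenvalue of A^T A = (trace + sqrt(disc))/2 = 32.0000
||T|| = sqrt(32.0000) = 5.6569

5.6569


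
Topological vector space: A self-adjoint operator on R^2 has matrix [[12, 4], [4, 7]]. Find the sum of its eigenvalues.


For a self-adjoint (symmetric) matrix, the eigenvalues are real.
The sum of eigenvalues equals the trace of the matrix.
trace = 12 + 7 = 19

19
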